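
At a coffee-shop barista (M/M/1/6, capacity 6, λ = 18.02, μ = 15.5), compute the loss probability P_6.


ρ = λ/μ = 18.02/15.5 = 1.1626
P_K = (1−ρ)ρ^K/(1−ρ^(K+1)) = (-0.1626·2.469099)/(1 − 2.870527)
= -0.401428/-1.870527 = 0.214607

Final: 0.214607


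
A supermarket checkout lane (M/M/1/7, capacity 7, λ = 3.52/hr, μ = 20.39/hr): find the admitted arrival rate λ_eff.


ρ = 0.1726; P_K = (1−ρ)ρ^7/(1−ρ^8) = 0.000003781
λ_eff = λ(1 − P_K) = 3.52·(1 − 0.000003781) = 3.52·0.999996 = 3.5200 /hr

Final: 3.5200 /hr


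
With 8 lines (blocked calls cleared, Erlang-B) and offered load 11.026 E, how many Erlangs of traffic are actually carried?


B(8,11.026) = 0.383849 (Erlang-B)
Carried load = a(1 − B) = 11.026·(1 − 0.383849) = 11.026·0.616151 = 6.7937 E

Final: 6.7937 Erlangs


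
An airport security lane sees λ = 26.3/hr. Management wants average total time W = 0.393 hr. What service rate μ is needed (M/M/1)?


W = 1/(μ−λ) ⇒ μ − λ = 1/W = 1/0.393 = 2.5445
μ = λ + 1/W = 26.3 + 2.5445 = 28.8445 per hr

Final: 28.8445 /hr


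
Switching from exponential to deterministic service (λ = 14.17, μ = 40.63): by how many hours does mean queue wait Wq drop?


ρ = 14.17/40.63 = 0.3488
Wq(M/M/1) = ρ/(μ−λ) = 0.3488/26.46 = 0.01318 hr
Wq(M/D/1) = ρ/(2(μ−λ)) = 0.006590 hr
Savings = 0.01318 − 0.006590 = 0.006590 hr

Final: 0.006590 hr


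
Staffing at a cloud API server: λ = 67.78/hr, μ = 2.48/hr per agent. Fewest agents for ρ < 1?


Stability requires cμ > λ ⇔ c > λ/μ.
λ/μ = 67.78/2.48 = 27.3306
Minimum integer c = ⌊27.3306⌋ + 1 = 28
Check: 28·2.48 = 69.44 > 67.78, while 27·2.48 = 66.96 ≤ 67.78

Final: 28 servers


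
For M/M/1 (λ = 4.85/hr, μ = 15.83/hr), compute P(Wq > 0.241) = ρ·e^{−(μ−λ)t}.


ρ = 4.85/15.83 = 0.3064
P(Wq > t) = ρ·e^{−(μ−λ)t} = 0.3064·e^{−2.6462}
= 0.3064·0.070922 = 0.021729

Final: 0.021729


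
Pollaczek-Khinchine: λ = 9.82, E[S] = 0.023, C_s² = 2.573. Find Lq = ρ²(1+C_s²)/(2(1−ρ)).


ρ = λ·E[S] = 9.82·0.023 = 0.2259
Lq = ρ²(1+C_s²)/(2(1−ρ)) = 0.05101·(1+2.573)/(2·0.7741)
= 0.05101·3.5730/1.5483 = 0.11772

Final: 0.11772


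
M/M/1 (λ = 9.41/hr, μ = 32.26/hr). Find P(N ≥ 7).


ρ = 9.41/32.26 = 0.2917
P(N ≥ n) = ρ^n = 0.2917^7 = 0.0001797

Final: 0.0001797


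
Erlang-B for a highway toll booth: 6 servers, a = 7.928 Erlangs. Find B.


B(c,a) = (a^c/c!) / Σ_{k=0}^{c} a^k/k!
a^6/6! = 344.865184
Σ terms (k=0..6): 1.00000 + 7.92800 + 31.42659 + 83.05001 + 164.60511 + 260.99787 + 344.86518 = 893.872766
B = 344.865184/893.872766 = 0.385810

Final: 0.385810


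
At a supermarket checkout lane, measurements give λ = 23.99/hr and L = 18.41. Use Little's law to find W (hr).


W = L/λ = 18.41/23.99 = 0.7674 hr

Final: 0.7674 hr


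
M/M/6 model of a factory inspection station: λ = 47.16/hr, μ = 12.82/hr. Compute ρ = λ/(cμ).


ρ = λ/(cμ) = 47.16/(6·12.82) = 47.16/76.92 = 0.6131

Final: 0.6131


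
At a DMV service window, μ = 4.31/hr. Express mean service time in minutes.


Mean service time = 1/μ = 1/4.31 hour = 0.23202 hour
In minutes: 0.23202 × 60 = 13.9211 min

Final: 13.9211 min


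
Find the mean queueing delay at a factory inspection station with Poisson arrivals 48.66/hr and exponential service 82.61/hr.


ρ = 48.66/82.61 = 0.5890
Wq = ρ/(μ−λ) = 0.5890/(82.61 − 48.66) = 0.5890/33.95 = 0.01735 hr

Final: 0.01735 hr


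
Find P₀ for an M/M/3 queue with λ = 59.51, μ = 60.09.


a = λ/μ = 59.51/60.09 = 0.9903; ρ = a/c = 0.3301
Σ_{k=0}^{2} a^k/k! (terms k=0..2) = 1.00000 + 0.99035 + 0.49039 = 2.48074
Tail: a^3/(3!(1−ρ)) = 0.97132/(6·0.6699) = 0.24166
P₀ = 1/(2.48074 + 0.24166) = 1/2.72241 = 0.367322

Final: 0.367322


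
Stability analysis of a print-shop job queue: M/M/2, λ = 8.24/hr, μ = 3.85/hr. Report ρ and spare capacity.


Total capacity cμ = 2·3.85 = 7.70/hr
ρ = λ/(cμ) = 8.24/7.70 = 1.0701
Stable ⇔ ρ < 1: NO
Spare capacity = cμ − λ = 7.70 − 8.24 = -0.54/hr

Final: ρ = 1.0701; unstable; margin = -0.54/hr


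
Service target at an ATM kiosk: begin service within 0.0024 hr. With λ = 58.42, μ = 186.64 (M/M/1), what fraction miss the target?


ρ = 58.42/186.64 = 0.3130
P(Wq > t) = ρ·e^{−(μ−λ)t} = 0.3130·e^{−0.3077}
= 0.3130·0.735115 = 0.230098

Final: 0.230098


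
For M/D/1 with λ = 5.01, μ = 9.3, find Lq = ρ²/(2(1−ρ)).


ρ = 5.01/9.3 = 0.5387
M/D/1: Lq = ρ²/(2(1−ρ)) = 0.2902/(2·0.4613) = 0.31456

Final: 0.31456


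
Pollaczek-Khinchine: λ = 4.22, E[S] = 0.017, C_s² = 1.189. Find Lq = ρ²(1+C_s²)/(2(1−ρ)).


ρ = λ·E[S] = 4.22·0.017 = 0.07174
Lq = ρ²(1+C_s²)/(2(1−ρ)) = 0.005147·(1+1.189)/(2·0.9283)
= 0.005147·2.1890/1.8565 = 0.006068

Final: 0.006068


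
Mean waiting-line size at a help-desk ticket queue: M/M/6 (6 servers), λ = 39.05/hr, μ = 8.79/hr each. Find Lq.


a = λ/μ = 4.4425; ρ = a/6 = 0.7404
P₀ = 0.009832
Lq = P₀·a^c·ρ / (c!·(1−ρ)²) = 0.009832·7687.63896·0.7404/(720·0.06738)
= 1.15361

Final: 1.15361


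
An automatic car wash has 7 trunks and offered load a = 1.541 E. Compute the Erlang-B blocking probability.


B(c,a) = (a^c/c!) / Σ_{k=0}^{c} a^k/k!
a^7/7! = 0.004094
Σ terms (k=0..7): 1.00000 + 1.54100 + 1.18734 + 0.60990 + 0.23496 + 0.07242 + 0.01860 + 0.004094 = 4.668309
B = 0.004094/4.668309 = 0.0008771

Final: 0.0008771


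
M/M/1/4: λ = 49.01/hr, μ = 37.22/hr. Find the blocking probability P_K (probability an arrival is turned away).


ρ = λ/μ = 49.01/37.22 = 1.3168
P_K = (1−ρ)ρ^K/(1−ρ^(K+1)) = (-0.3168·3.006307)/(1 − 3.958600)
= -0.952293/-2.958600 = 0.321873

Final: 0.321873


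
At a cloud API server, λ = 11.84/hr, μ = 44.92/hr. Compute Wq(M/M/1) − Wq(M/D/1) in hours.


ρ = 11.84/44.92 = 0.2636
Wq(M/M/1) = ρ/(μ−λ) = 0.2636/33.08 = 0.007968 hr
Wq(M/D/1) = ρ/(2(μ−λ)) = 0.003984 hr
Savings = 0.007968 − 0.003984 = 0.003984 hr

Final: 0.003984 hr


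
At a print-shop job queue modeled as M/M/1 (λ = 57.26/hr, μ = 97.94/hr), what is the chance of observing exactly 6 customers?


ρ = 57.26/97.94 = 0.5846
P_n = (1−ρ)·ρ^n = (1 − 0.5846)·0.5846^6 = 0.4154·0.039934 = 0.016587

Final: 0.016587


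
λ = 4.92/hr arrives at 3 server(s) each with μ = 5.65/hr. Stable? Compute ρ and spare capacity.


Total capacity cμ = 3·5.65 = 16.95/hr
ρ = λ/(cμ) = 4.92/16.95 = 0.2903
Stable ⇔ ρ < 1: YES
Spare capacity = cμ − λ = 16.95 − 4.92 = 12.03/hr

Final: ρ = 0.2903; stable; margin = 12.03/hr


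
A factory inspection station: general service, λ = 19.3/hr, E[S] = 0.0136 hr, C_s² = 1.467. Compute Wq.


ρ = λ·E[S] = 19.3·0.0136 = 0.2625
E[S²] = E[S]²(1+C_s²) = 0.0136²·(1+1.467) = 0.0004563
Wq = λ·E[S²]/(2(1−ρ)) = 19.3·0.0004563/(2·0.7375) = 0.005970 hr

Final: 0.005970 hr


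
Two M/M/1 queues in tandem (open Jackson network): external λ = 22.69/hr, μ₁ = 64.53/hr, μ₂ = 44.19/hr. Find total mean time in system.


Each node sees arrival rate λ = 22.69/hr (tandem ⇒ throughput preserved).
W₁ = 1/(μ₁−λ) = 1/(64.53−22.69) = 0.02390 hr
W₂ = 1/(μ₂−λ) = 1/(44.19−22.69) = 0.04651 hr
W_total = W₁ + W₂ = 0.02390 + 0.04651 = 0.07041 hr

Final: 0.07041 hr


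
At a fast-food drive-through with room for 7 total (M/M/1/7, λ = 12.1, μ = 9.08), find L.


ρ = 12.1/9.08 = 1.3326
L = ρ[1 − (K+1)ρ^K + Kρ^(K+1)] / [(1−ρ)(1−ρ^(K+1))]
Numerator: 1.3326·(1 − 8·7.462711 + 7·9.944803) = 14.541225
Denominator: (-0.3326)·(-8.944803) = 2.975034
L = 14.541225/2.975034 = 4.8878

Final: 4.8878


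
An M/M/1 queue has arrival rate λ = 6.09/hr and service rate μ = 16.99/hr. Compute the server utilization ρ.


ρ = λ/μ = 6.09/16.99 = 0.3584

Final: 0.3584


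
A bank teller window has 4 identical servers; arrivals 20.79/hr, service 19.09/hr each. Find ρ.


ρ = λ/(cμ) = 20.79/(4·19.09) = 20.79/76.36 = 0.2723

Final: 0.2723


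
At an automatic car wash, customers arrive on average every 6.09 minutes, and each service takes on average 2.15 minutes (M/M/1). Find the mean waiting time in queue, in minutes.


λ = 60/6.09 = 9.8522 /hr
μ = 60/2.15 = 27.9070 /hr
ρ = λ/μ = 9.8522/27.9070 = 0.3530
Wq = ρ/(μ−λ) = 0.3530/(27.9070−9.8522) = 0.01955 hr
In minutes: 0.01955·60 = 1.173 min

Final: 1.173 min


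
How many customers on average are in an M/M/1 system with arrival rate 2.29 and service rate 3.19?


ρ = λ/μ = 2.29/3.19 = 0.7179
L = ρ/(1−ρ) = 0.7179/(1 − 0.7179) = 0.7179/0.2821 = 2.5444

Final: 2.5444


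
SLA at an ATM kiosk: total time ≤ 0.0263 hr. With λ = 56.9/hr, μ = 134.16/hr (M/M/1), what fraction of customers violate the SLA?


W ~ Exponential(μ−λ) for M/M/1.
μ − λ = 134.16 − 56.9 = 77.2600
P(W > t) = e^{−(μ−λ)t} = e^{−2.0319} = 0.131081

Final: 0.131081


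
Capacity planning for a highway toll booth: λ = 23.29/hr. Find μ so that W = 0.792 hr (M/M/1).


W = 1/(μ−λ) ⇒ μ − λ = 1/W = 1/0.792 = 1.2626
μ = λ + 1/W = 23.29 + 1.2626 = 24.5526 per hr

Final: 24.5526 /hr


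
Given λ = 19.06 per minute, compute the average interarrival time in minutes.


Mean interarrival time = 1/λ = 1/19.06 minute = 0.05247 minute
In minutes: 0.05247 × 1 = 0.05247 min

Final: 0.05247 min


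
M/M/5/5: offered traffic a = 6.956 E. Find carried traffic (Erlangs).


B(5,6.956) = 0.422112 (Erlang-B)
Carried load = a(1 − B) = 6.956·(1 − 0.422112) = 6.956·0.577888 = 4.0198 E

Final: 4.0198 Erlangs


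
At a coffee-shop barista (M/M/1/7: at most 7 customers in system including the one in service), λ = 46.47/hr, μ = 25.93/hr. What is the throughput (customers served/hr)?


ρ = 1.7921; P_K = (1−ρ)ρ^7/(1−ρ^8) = 0.446199
λ_eff = λ(1 − P_K) = 46.47·(1 − 0.446199) = 46.47·0.553801 = 25.7351 /hr

Final: 25.7351 /hr


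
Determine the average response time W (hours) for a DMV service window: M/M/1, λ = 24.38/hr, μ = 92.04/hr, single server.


W = 1/(μ−λ) = 1/(92.04 − 24.38) = 1/67.66 = 0.01478 hr

Final: 0.01478 hr


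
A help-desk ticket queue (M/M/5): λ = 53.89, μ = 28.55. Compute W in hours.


a = 1.8876; ρ = 0.3775; P₀ = 0.150612
Lq = P₀·a^c·ρ/(c!(1−ρ)²) = 0.02930
Wq = Lq/λ = 0.02930/53.89 = 0.0005437 hr
W = Wq + 1/μ = 0.0005437 + 0.03503 = 0.03557 hr

Final: 0.03557 hr


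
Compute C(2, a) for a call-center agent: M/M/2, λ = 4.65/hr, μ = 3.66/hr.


a = λ/μ = 1.2705; ρ = a/2 = 0.6352
P₀ = 0.223058 (from M/M/c formula)
C(c,a) = [a^c/(c!(1−ρ))]·P₀ = [1.61415/(2·0.3648)]·0.223058
= 2.21265·0.223058 = 0.493549

Final: 0.493549


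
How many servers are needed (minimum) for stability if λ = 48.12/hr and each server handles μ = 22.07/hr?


Stability requires cμ > λ ⇔ c > λ/μ.
λ/μ = 48.12/22.07 = 2.1803
Minimum integer c = ⌊2.1803⌋ + 1 = 3
Check: 3·22.07 = 66.21 > 48.12, while 2·22.07 = 44.14 ≤ 48.12

Final: 3 servers


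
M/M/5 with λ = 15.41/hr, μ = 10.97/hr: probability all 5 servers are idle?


a = λ/μ = 15.41/10.97 = 1.4047; ρ = a/c = 0.2809
Σ_{k=0}^{4} a^k/k! (terms k=0..4) = 1.00000 + 1.40474 + 0.98665 + 0.46199 + 0.16225 = 4.01563
Tail: a^5/(5!(1−ρ)) = 5.46991/(120·0.7191) = 0.06339
P₀ = 1/(4.01563 + 0.06339) = 1/4.07902 = 0.245157

Final: 0.245157


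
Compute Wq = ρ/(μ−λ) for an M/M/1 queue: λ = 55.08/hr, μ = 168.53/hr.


ρ = 55.08/168.53 = 0.3268
Wq = ρ/(μ−λ) = 0.3268/(168.53 − 55.08) = 0.3268/113.45 = 0.002881 hr

Final: 0.002881 hr


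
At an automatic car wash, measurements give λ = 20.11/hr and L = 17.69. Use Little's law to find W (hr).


W = L/λ = 17.69/20.11 = 0.8797 hr

Final: 0.8797 hr


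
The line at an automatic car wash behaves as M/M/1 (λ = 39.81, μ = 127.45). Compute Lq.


ρ = 39.81/127.45 = 0.3124
Lq = ρ²/(1−ρ) = 0.09757/0.6876 = 0.1419

Final: 0.1419


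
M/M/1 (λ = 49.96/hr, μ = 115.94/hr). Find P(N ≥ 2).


ρ = 49.96/115.94 = 0.4309
P(N ≥ n) = ρ^n = 0.4309^2 = 0.185686

Final: 0.185686


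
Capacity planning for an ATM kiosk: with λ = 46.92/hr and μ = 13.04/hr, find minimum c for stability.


Stability requires cμ > λ ⇔ c > λ/μ.
λ/μ = 46.92/13.04 = 3.5982
Minimum integer c = ⌊3.5982⌋ + 1 = 4
Check: 4·13.04 = 52.16 > 46.92, while 3·13.04 = 39.12 ≤ 46.92

Final: 4 servers


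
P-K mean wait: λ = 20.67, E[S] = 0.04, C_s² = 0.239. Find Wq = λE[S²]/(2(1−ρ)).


ρ = λ·E[S] = 20.67·0.04 = 0.8268
E[S²] = E[S]²(1+C_s²) = 0.04²·(1+0.239) = 0.001982
Wq = λ·E[S²]/(2(1−ρ)) = 20.67·0.001982/(2·0.1732) = 0.11829 hr

Final: 0.11829 hr


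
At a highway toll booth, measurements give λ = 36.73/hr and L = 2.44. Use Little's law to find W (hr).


W = L/λ = 2.44/36.73 = 0.06643 hr

Final: 0.06643 hr


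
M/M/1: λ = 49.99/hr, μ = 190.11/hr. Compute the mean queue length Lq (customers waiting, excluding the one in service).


ρ = 49.99/190.11 = 0.2630
Lq = ρ²/(1−ρ) = 0.06914/0.7370 = 0.09381

Final: 0.09381


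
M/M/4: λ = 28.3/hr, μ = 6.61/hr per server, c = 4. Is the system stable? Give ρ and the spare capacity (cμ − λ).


Total capacity cμ = 4·6.61 = 26.44/hr
ρ = λ/(cμ) = 28.3/26.44 = 1.0703
Stable ⇔ ρ < 1: NO
Spare capacity = cμ − λ = 26.44 − 28.3 = -1.86/hr

Final: ρ = 1.0703; unstable; margin = -1.86/hr


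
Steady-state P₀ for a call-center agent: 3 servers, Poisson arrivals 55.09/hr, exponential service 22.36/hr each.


a = λ/μ = 55.09/22.36 = 2.4638; ρ = a/c = 0.8213
Σ_{k=0}^{2} a^k/k! (terms k=0..2) = 1.00000 + 2.46377 + 3.03509 = 6.49887
Tail: a^3/(3!(1−ρ)) = 14.95557/(6·0.1787) = 13.94523
P₀ = 1/(6.49887 + 13.94523) = 1/20.44409 = 0.048914

Final: 0.048914


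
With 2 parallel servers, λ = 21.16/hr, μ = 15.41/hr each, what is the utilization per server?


ρ = λ/(cμ) = 21.16/(2·15.41) = 21.16/30.82 = 0.6866

Final: 0.6866


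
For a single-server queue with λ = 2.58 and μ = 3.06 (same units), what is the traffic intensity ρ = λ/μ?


ρ = λ/μ = 2.58/3.06 = 0.8431

Final: 0.8431


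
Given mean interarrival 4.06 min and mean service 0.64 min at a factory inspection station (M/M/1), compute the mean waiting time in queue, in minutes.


λ = 60/4.06 = 14.7783 /hr
μ = 60/0.64 = 93.7500 /hr
ρ = λ/μ = 14.7783/93.7500 = 0.1576
Wq = ρ/(μ−λ) = 0.1576/(93.7500−14.7783) = 0.001996 hr
In minutes: 0.001996·60 = 0.1198 min

Final: 0.1198 min


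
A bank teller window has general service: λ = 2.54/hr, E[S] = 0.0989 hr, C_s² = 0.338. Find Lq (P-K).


ρ = λ·E[S] = 2.54·0.0989 = 0.2512
Lq = ρ²(1+C_s²)/(2(1−ρ)) = 0.06310·(1+0.338)/(2·0.7488)
= 0.06310·1.3380/1.4976 = 0.05638

Final: 0.05638


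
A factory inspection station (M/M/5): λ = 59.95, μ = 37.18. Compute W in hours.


a = 1.6124; ρ = 0.3225; P₀ = 0.198934
Lq = P₀·a^c·ρ/(c!(1−ρ)²) = 0.01269
Wq = Lq/λ = 0.01269/59.95 = 0.0002117 hr
W = Wq + 1/μ = 0.0002117 + 0.02690 = 0.02711 hr

Final: 0.02711 hr


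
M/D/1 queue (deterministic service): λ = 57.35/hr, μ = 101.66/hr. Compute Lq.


ρ = 57.35/101.66 = 0.5641
M/D/1: Lq = ρ²/(2(1−ρ)) = 0.3182/(2·0.4359) = 0.36508

Final: 0.36508


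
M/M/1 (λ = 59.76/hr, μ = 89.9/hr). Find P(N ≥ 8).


ρ = 59.76/89.9 = 0.6647
P(N ≥ n) = ρ^n = 0.6647^8 = 0.038125

Final: 0.038125


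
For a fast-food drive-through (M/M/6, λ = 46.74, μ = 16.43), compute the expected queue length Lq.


a = λ/μ = 2.8448; ρ = a/6 = 0.4741
P₀ = 0.057439
Lq = P₀·a^c·ρ / (c!·(1−ρ)²) = 0.057439·530.03783·0.4741/(720·0.27654)
= 0.07250

Final: 0.07250


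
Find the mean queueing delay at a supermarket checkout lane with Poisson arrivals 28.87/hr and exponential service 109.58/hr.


ρ = 28.87/109.58 = 0.2635
Wq = ρ/(μ−λ) = 0.2635/(109.58 − 28.87) = 0.2635/80.71 = 0.003264 hr

Final: 0.003264 hr


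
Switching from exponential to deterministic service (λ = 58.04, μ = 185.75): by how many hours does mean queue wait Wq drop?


ρ = 58.04/185.75 = 0.3125
Wq(M/M/1) = ρ/(μ−λ) = 0.3125/127.71 = 0.002447 hr
Wq(M/D/1) = ρ/(2(μ−λ)) = 0.001223 hr
Savings = 0.002447 − 0.001223 = 0.001223 hr

Final: 0.001223 hr


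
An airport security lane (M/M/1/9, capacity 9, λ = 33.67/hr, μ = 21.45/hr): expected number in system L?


ρ = 33.67/21.45 = 1.5697
L = ρ[1 − (K+1)ρ^K + Kρ^(K+1)] / [(1−ρ)(1−ρ^(K+1))]
Numerator: 1.5697·(1 − 10·57.855197 + 9·90.815128) = 376.388497
Denominator: (-0.5697)·(-89.815128) = 51.167406
L = 376.388497/51.167406 = 7.3560

Final: 7.3560


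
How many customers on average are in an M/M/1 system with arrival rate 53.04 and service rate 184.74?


ρ = λ/μ = 53.04/184.74 = 0.2871
L = ρ/(1−ρ) = 0.2871/(1 − 0.2871) = 0.2871/0.7129 = 0.4027

Final: 0.4027


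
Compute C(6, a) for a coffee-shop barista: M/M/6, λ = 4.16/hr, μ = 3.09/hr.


a = λ/μ = 1.3463; ρ = a/6 = 0.2244
P₀ = 0.260174 (from M/M/c formula)
C(c,a) = [a^c/(c!(1−ρ))]·P₀ = [5.95400/(720·0.7756)]·0.260174
= 0.01066·0.260174 = 0.002774

Final: 0.002774


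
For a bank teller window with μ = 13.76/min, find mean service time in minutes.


Mean service time = 1/μ = 1/13.76 minute = 0.07267 minute
In minutes: 0.07267 × 1 = 0.07267 min

Final: 0.07267 min


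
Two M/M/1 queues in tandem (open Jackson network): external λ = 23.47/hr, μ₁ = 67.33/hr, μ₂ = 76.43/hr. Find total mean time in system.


Each node sees arrival rate λ = 23.47/hr (tandem ⇒ throughput preserved).
W₁ = 1/(μ₁−λ) = 1/(67.33−23.47) = 0.02280 hr
W₂ = 1/(μ₂−λ) = 1/(76.43−23.47) = 0.01888 hr
W_total = W₁ + W₂ = 0.02280 + 0.01888 = 0.04168 hr

Final: 0.04168 hr


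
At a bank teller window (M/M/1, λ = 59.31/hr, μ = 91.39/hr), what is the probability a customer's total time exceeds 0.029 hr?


W ~ Exponential(μ−λ) for M/M/1.
μ − λ = 91.39 − 59.31 = 32.0800
P(W > t) = e^{−(μ−λ)t} = e^{−0.9303} = 0.394427

Final: 0.394427


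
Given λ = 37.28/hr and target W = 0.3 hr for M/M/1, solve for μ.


W = 1/(μ−λ) ⇒ μ − λ = 1/W = 1/0.3 = 3.3333
μ = λ + 1/W = 37.28 + 3.3333 = 40.6133 per hr

Final: 40.6133 /hr


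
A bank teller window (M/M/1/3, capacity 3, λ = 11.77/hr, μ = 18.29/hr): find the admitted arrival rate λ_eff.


ρ = 0.6435; P_K = (1−ρ)ρ^3/(1−ρ^4) = 0.114664
λ_eff = λ(1 − P_K) = 11.77·(1 − 0.114664) = 11.77·0.885336 = 10.4204 /hr

Final: 10.4204 /hr


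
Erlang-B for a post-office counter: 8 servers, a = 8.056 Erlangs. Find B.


B(c,a) = (a^c/c!) / Σ_{k=0}^{c} a^k/k!
a^8/8! = 439.982230
Σ terms (k=0..8): 1.00000 + 8.05600 + 32.44957 + 87.13791 + 175.49574 + 282.75874 + 379.65074 + 436.92376 + 439.98223 = 1843.454694
B = 439.982230/1843.454694 = 0.238673

Final: 0.238673


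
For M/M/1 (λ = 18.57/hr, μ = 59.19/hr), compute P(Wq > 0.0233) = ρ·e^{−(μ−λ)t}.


ρ = 18.57/59.19 = 0.3137
P(Wq > t) = ρ·e^{−(μ−λ)t} = 0.3137·e^{−0.9464}
= 0.3137·0.388118 = 0.121766

Final: 0.121766


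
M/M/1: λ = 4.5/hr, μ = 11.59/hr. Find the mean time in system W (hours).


W = 1/(μ−λ) = 1/(11.59 − 4.5) = 1/7.09 = 0.1410 hr

Final: 0.1410 hr


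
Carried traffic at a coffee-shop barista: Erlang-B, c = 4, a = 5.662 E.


B(4,5.662) = 0.447156 (Erlang-B)
Carried load = a(1 − B) = 5.662·(1 − 0.447156) = 5.662·0.552844 = 3.1302 E

Final: 3.1302 Erlangs


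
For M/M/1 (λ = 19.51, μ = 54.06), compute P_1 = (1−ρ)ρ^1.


ρ = 19.51/54.06 = 0.3609
P_n = (1−ρ)·ρ^n = (1 − 0.3609)·0.3609^1 = 0.6391·0.360895 = 0.230650

Final: 0.230650


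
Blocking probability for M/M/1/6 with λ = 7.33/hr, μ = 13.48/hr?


ρ = λ/μ = 7.33/13.48 = 0.5438
P_K = (1−ρ)ρ^K/(1−ρ^(K+1)) = (0.4562·0.025851)/(1 − 0.014057)
= 0.011794/0.985943 = 0.011962

Final: 0.011962


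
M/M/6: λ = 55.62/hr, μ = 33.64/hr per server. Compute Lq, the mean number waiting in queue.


a = λ/μ = 1.6534; ρ = a/6 = 0.2756
P₀ = 0.191312
Lq = P₀·a^c·ρ / (c!·(1−ρ)²) = 0.191312·20.42914·0.2756/(720·0.52481)
= 0.002850

Final: 0.002850


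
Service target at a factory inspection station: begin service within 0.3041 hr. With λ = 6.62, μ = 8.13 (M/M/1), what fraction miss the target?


ρ = 6.62/8.13 = 0.8143
P(Wq > t) = ρ·e^{−(μ−λ)t} = 0.8143·e^{−0.4592}
= 0.8143·0.631795 = 0.514450

Final: 0.514450


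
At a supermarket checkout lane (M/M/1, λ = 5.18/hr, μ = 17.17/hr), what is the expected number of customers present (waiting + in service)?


ρ = λ/μ = 5.18/17.17 = 0.3017
L = ρ/(1−ρ) = 0.3017/(1 − 0.3017) = 0.3017/0.6983 = 0.4320

Final: 0.4320


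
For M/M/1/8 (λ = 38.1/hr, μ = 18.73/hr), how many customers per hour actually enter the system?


ρ = 2.0342; P_K = (1−ρ)ρ^8/(1−ρ^9) = 0.509253
λ_eff = λ(1 − P_K) = 38.1·(1 − 0.509253) = 38.1·0.490747 = 18.6975 /hr

Final: 18.6975 /hr


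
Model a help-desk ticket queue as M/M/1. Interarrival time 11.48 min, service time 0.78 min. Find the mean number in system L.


λ = 60/11.48 = 5.2265 /hr
μ = 60/0.78 = 76.9231 /hr
ρ = λ/μ = 5.2265/76.9231 = 0.06794
L = ρ/(1−ρ) = 0.06794/0.9321 = 0.07290

Final: 0.07290


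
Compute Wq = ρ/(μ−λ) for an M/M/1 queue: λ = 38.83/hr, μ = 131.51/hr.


ρ = 38.83/131.51 = 0.2953
Wq = ρ/(μ−λ) = 0.2953/(131.51 − 38.83) = 0.2953/92.68 = 0.003186 hr

Final: 0.003186 hr


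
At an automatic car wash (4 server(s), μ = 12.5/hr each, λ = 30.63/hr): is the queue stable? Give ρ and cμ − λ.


Total capacity cμ = 4·12.5 = 50.00/hr
ρ = λ/(cμ) = 30.63/50.00 = 0.6126
Stable ⇔ ρ < 1: YES
Spare capacity = cμ − λ = 50.00 − 30.63 = 19.37/hr

Final: ρ = 0.6126; stable; margin = 19.37/hr


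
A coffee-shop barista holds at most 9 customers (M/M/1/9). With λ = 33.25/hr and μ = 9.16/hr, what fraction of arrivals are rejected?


ρ = λ/μ = 33.25/9.16 = 3.6299
P_K = (1−ρ)ρ^K/(1−ρ^(K+1)) = (-2.6299·109412.157944)/(1 − 397156.577691)
= -287744.419747/-397155.577691 = 0.724513

Final: 0.724513


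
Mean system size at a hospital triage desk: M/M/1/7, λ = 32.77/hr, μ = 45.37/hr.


ρ = 32.77/45.37 = 0.7223
L = ρ[1 − (K+1)ρ^K + Kρ^(K+1)] / [(1−ρ)(1−ρ^(K+1))]
Numerator: 0.7223·(1 − 8·0.102554 + 7·0.074073) = 0.504211
Denominator: (0.2777)·(0.925927) = 0.257145
L = 0.504211/0.257145 = 1.9608

Final: 1.9608


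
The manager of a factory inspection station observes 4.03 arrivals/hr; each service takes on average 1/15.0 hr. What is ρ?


ρ = λ/μ = 4.03/15.0 = 0.2687

Final: 0.2687


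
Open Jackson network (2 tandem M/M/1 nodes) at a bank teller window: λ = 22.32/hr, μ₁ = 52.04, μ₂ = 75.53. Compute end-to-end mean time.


Each node sees arrival rate λ = 22.32/hr (tandem ⇒ throughput preserved).
W₁ = 1/(μ₁−λ) = 1/(52.04−22.32) = 0.03365 hr
W₂ = 1/(μ₂−λ) = 1/(75.53−22.32) = 0.01879 hr
W_total = W₁ + W₂ = 0.03365 + 0.01879 = 0.05244 hr

Final: 0.05244 hr


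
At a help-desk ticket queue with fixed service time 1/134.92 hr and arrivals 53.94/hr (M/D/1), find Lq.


ρ = 53.94/134.92 = 0.3998
M/D/1: Lq = ρ²/(2(1−ρ)) = 0.1598/(2·0.6002) = 0.13315

Final: 0.13315


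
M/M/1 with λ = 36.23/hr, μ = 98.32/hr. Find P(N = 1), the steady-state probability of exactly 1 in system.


ρ = 36.23/98.32 = 0.3685
P_n = (1−ρ)·ρ^n = (1 − 0.3685)·0.3685^1 = 0.6315·0.368491 = 0.232705

Final: 0.232705


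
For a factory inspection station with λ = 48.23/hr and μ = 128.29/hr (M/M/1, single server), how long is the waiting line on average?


ρ = 48.23/128.29 = 0.3759
Lq = ρ²/(1−ρ) = 0.1413/0.6241 = 0.2265

Final: 0.2265


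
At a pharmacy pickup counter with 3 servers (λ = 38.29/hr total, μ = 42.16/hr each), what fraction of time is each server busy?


ρ = λ/(cμ) = 38.29/(3·42.16) = 38.29/126.48 = 0.3027

Final: 0.3027


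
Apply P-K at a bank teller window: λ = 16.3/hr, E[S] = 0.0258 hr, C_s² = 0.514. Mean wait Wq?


ρ = λ·E[S] = 16.3·0.0258 = 0.4205
E[S²] = E[S]²(1+C_s²) = 0.0258²·(1+0.514) = 0.001008
Wq = λ·E[S²]/(2(1−ρ)) = 16.3·0.001008/(2·0.5795) = 0.01417 hr

Final: 0.01417 hr


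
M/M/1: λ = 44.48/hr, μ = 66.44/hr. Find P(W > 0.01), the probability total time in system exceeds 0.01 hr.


W ~ Exponential(μ−λ) for M/M/1.
μ − λ = 66.44 − 44.48 = 21.9600
P(W > t) = e^{−(μ−λ)t} = e^{−0.2196} = 0.802840

Final: 0.802840


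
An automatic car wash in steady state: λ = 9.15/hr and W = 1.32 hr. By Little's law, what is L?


L = λW = 9.15·1.32 = 12.0780

Final: 12.0780


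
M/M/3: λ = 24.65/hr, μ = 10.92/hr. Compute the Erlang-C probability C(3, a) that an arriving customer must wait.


a = λ/μ = 2.2573; ρ = a/3 = 0.7524
P₀ = 0.073807 (from M/M/c formula)
C(c,a) = [a^c/(c!(1−ρ))]·P₀ = [11.50225/(6·0.2476)]·0.073807
= 7.74381·0.073807 = 0.571545

Final: 0.571545


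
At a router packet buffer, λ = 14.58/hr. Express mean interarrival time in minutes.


Mean interarrival time = 1/λ = 1/14.58 hour = 0.06859 hour
In minutes: 0.06859 × 60 = 4.1152 min

Final: 4.1152 min


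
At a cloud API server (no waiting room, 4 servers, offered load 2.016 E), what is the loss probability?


B(c,a) = (a^c/c!) / Σ_{k=0}^{c} a^k/k!
a^4/4! = 0.688257
Σ terms (k=0..4): 1.00000 + 2.01600 + 2.03213 + 1.36559 + 0.68826 = 7.101975
B = 0.688257/7.101975 = 0.096911

Final: 0.096911


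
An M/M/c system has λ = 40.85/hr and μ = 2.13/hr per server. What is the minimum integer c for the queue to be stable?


Stability requires cμ > λ ⇔ c > λ/μ.
λ/μ = 40.85/2.13 = 19.1784
Minimum integer c = ⌊19.1784⌋ + 1 = 20
Check: 20·2.13 = 42.60 > 40.85, while 19·2.13 = 40.47 ≤ 40.85

Final: 20 servers


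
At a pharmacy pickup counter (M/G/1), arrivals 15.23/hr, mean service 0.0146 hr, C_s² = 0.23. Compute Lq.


ρ = λ·E[S] = 15.23·0.0146 = 0.2224
Lq = ρ²(1+C_s²)/(2(1−ρ)) = 0.04944·(1+0.23)/(2·0.7776)
= 0.04944·1.2300/1.5553 = 0.03910

Final: 0.03910


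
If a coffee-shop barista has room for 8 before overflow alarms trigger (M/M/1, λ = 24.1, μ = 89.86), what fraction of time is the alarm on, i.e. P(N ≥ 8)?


ρ = 24.1/89.86 = 0.2682
P(N ≥ n) = ρ^n = 0.2682^8 = 0.00002677

Final: 0.00002677


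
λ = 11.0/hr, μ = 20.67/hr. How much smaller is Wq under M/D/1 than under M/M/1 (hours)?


ρ = 11.0/20.67 = 0.5322
Wq(M/M/1) = ρ/(μ−λ) = 0.5322/9.67 = 0.05503 hr
Wq(M/D/1) = ρ/(2(μ−λ)) = 0.02752 hr
Savings = 0.05503 − 0.02752 = 0.02752 hr

Final: 0.02752 hr


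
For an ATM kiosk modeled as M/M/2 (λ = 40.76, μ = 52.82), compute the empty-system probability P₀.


a = λ/μ = 40.76/52.82 = 0.7717; ρ = a/c = 0.3858
Σ_{k=0}^{1} a^k/k! (terms k=0..1) = 1.00000 + 0.77168 = 1.77168
Tail: a^2/(2!(1−ρ)) = 0.59549/(2·0.6142) = 0.48480
P₀ = 1/(1.77168 + 0.48480) = 1/2.25647 = 0.443169

Final: 0.443169


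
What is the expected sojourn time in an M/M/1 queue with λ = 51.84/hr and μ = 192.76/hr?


W = 1/(μ−λ) = 1/(192.76 − 51.84) = 1/140.92 = 0.007096 hr

Final: 0.007096 hr


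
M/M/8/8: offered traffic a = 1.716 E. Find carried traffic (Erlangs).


B(8,1.716) = 0.0003353 (Erlang-B)
Carried load = a(1 − B) = 1.716·(1 − 0.0003353) = 1.716·0.999665 = 1.7154 E

Final: 1.7154 Erlangs


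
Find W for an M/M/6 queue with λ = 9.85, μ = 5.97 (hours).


a = 1.6499; ρ = 0.2750; P₀ = 0.191979
Lq = P₀·a^c·ρ/(c!(1−ρ)²) = 0.002814
Wq = Lq/λ = 0.002814/9.85 = 0.0002857 hr
W = Wq + 1/μ = 0.0002857 + 0.16750 = 0.16779 hr

Final: 0.16779 hr


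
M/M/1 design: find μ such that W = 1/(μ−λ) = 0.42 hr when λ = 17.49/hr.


W = 1/(μ−λ) ⇒ μ − λ = 1/W = 1/0.42 = 2.3810
μ = λ + 1/W = 17.49 + 2.3810 = 19.8710 per hr

Final: 19.8710 /hr


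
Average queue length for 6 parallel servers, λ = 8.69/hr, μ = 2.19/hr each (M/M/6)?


a = λ/μ = 3.9680; ρ = a/6 = 0.6613
P₀ = 0.017304
Lq = P₀·a^c·ρ / (c!·(1−ρ)²) = 0.017304·3903.49808·0.6613/(720·0.11469)
= 0.54096

Final: 0.54096


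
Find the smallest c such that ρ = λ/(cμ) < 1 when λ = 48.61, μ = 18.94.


Stability requires cμ > λ ⇔ c > λ/μ.
λ/μ = 48.61/18.94 = 2.5665
Minimum integer c = ⌊2.5665⌋ + 1 = 3
Check: 3·18.94 = 56.82 > 48.61, while 2·18.94 = 37.88 ≤ 48.61

Final: 3 servers


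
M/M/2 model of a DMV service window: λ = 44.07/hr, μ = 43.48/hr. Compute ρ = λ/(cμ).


ρ = λ/(cμ) = 44.07/(2·43.48) = 44.07/86.96 = 0.5068

Final: 0.5068


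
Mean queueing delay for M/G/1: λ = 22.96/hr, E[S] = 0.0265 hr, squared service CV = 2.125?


ρ = λ·E[S] = 22.96·0.0265 = 0.6084
E[S²] = E[S]²(1+C_s²) = 0.0265²·(1+2.125) = 0.002195
Wq = λ·E[S²]/(2(1−ρ)) = 22.96·0.002195/(2·0.3916) = 0.06434 hr

Final: 0.06434 hr


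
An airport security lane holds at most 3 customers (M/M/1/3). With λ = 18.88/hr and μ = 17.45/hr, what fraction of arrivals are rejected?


ρ = λ/μ = 18.88/17.45 = 1.0819
P_K = (1−ρ)ρ^K/(1−ρ^(K+1)) = (-0.08195·1.266542)/(1 − 1.370333)
= -0.103791/-0.370333 = 0.280264

Final: 0.280264


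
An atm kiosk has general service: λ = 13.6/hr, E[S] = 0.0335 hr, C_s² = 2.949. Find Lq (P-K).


ρ = λ·E[S] = 13.6·0.0335 = 0.4556
Lq = ρ²(1+C_s²)/(2(1−ρ)) = 0.2076·(1+2.949)/(2·0.5444)
= 0.2076·3.9490/1.0888 = 0.75285

Final: 0.75285


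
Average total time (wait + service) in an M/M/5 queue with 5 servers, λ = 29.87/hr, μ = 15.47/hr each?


a = 1.9308; ρ = 0.3862; P₀ = 0.144132
Lq = P₀·a^c·ρ/(c!(1−ρ)²) = 0.03304
Wq = Lq/λ = 0.03304/29.87 = 0.001106 hr
W = Wq + 1/μ = 0.001106 + 0.06464 = 0.06575 hr

Final: 0.06575 hr


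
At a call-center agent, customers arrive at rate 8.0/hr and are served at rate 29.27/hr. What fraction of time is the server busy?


ρ = λ/μ = 8.0/29.27 = 0.2733

Final: 0.2733


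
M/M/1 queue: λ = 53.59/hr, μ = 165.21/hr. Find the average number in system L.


ρ = λ/μ = 53.59/165.21 = 0.3244
L = ρ/(1−ρ) = 0.3244/(1 − 0.3244) = 0.3244/0.6756 = 0.4801

Final: 0.4801


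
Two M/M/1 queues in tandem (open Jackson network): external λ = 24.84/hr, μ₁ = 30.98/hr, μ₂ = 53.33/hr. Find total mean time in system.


Each node sees arrival rate λ = 24.84/hr (tandem ⇒ throughput preserved).
W₁ = 1/(μ₁−λ) = 1/(30.98−24.84) = 0.16287 hr
W₂ = 1/(μ₂−λ) = 1/(53.33−24.84) = 0.03510 hr
W_total = W₁ + W₂ = 0.16287 + 0.03510 = 0.19797 hr

Final: 0.19797 hr


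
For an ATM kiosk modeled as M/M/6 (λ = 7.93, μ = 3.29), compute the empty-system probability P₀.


a = λ/μ = 7.93/3.29 = 2.4103; ρ = a/c = 0.4017
Σ_{k=0}^{5} a^k/k! (terms k=0..5) = 1.00000 + 2.41033 + 2.90486 + 2.33389 + 1.40636 + 0.67796 = 10.73341
Tail: a^6/(6!(1−ρ)) = 196.09374/(720·0.5983) = 0.45523
P₀ = 1/(10.73341 + 0.45523) = 1/11.18864 = 0.089376

Final: 0.089376


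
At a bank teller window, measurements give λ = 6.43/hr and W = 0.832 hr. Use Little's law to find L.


L = λW = 6.43·0.832 = 5.3498

Final: 5.3498


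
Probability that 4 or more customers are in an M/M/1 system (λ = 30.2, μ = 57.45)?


ρ = 30.2/57.45 = 0.5257
P(N ≥ n) = ρ^n = 0.5257^4 = 0.076360

Final: 0.076360


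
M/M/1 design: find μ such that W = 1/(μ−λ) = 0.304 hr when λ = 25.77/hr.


W = 1/(μ−λ) ⇒ μ − λ = 1/W = 1/0.304 = 3.2895
μ = λ + 1/W = 25.77 + 3.2895 = 29.0595 per hr

Final: 29.0595 /hr


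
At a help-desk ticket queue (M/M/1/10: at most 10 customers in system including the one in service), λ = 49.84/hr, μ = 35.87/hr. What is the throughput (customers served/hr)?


ρ = 1.3895; P_K = (1−ρ)ρ^10/(1−ρ^11) = 0.288026
λ_eff = λ(1 − P_K) = 49.84·(1 − 0.288026) = 49.84·0.711974 = 35.4848 /hr

Final: 35.4848 /hr


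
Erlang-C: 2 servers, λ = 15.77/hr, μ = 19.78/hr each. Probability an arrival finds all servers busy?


a = λ/μ = 0.7973; ρ = a/2 = 0.3986
P₀ = 0.429966 (from M/M/c formula)
C(c,a) = [a^c/(c!(1−ρ))]·P₀ = [0.63564/(2·0.6014)]·0.429966
= 0.52850·0.429966 = 0.227236

Final: 0.227236


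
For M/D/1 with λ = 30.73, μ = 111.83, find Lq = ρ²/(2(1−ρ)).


ρ = 30.73/111.83 = 0.2748
M/D/1: Lq = ρ²/(2(1−ρ)) = 0.07551/(2·0.7252) = 0.05206

Final: 0.05206


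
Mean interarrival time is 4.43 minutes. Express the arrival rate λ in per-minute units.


λ = 1/(interarrival time) in consistent units.
1 minute = 1 min, so λ = 1/4.43 = 0.2257 per minute

Final: 0.2257 /min


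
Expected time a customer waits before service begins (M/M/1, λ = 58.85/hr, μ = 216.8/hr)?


ρ = 58.85/216.8 = 0.2714
Wq = ρ/(μ−λ) = 0.2714/(216.8 − 58.85) = 0.2714/157.95 = 0.001719 hr

Final: 0.001719 hr


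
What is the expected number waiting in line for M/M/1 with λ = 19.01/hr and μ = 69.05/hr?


ρ = 19.01/69.05 = 0.2753
Lq = ρ²/(1−ρ) = 0.07579/0.7247 = 0.1046

Final: 0.1046


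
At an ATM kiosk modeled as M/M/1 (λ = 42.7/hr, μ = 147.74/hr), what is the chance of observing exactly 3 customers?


ρ = 42.7/147.74 = 0.2890
P_n = (1−ρ)·ρ^n = (1 − 0.2890)·0.2890^3 = 0.7110·0.024143 = 0.017165

Final: 0.017165


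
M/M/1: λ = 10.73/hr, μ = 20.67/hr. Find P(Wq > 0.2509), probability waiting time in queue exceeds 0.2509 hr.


ρ = 10.73/20.67 = 0.5191
P(Wq > t) = ρ·e^{−(μ−λ)t} = 0.5191·e^{−2.4939}
= 0.5191·0.082583 = 0.042870

Final: 0.042870


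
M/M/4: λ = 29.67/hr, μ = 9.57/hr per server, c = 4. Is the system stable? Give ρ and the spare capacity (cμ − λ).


Total capacity cμ = 4·9.57 = 38.28/hr
ρ = λ/(cμ) = 29.67/38.28 = 0.7751
Stable ⇔ ρ < 1: YES
Spare capacity = cμ − λ = 38.28 − 29.67 = 8.61/hr

Final: ρ = 0.7751; stable; margin = 8.61/hr


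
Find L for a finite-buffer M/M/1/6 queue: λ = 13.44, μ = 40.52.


ρ = 13.44/40.52 = 0.3317
L = ρ[1 − (K+1)ρ^K + Kρ^(K+1)] / [(1−ρ)(1−ρ^(K+1))]
Numerator: 0.3317·(1 − 7·0.001332 + 6·0.0004417) = 0.329475
Denominator: (0.6683)·(0.999558) = 0.668017
L = 0.329475/0.668017 = 0.4932

Final: 0.4932


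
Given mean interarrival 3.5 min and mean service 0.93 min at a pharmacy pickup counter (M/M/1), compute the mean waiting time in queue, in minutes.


λ = 60/3.5 = 17.1429 /hr
μ = 60/0.93 = 64.5161 /hr
ρ = λ/μ = 17.1429/64.5161 = 0.2657
Wq = ρ/(μ−λ) = 0.2657/(64.5161−17.1429) = 0.005609 hr
In minutes: 0.005609·60 = 0.3365 min

Final: 0.3365 min


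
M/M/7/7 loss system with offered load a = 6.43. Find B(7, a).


B(c,a) = (a^c/c!) / Σ_{k=0}^{c} a^k/k!
a^7/7! = 90.166721
Σ terms (k=0..7): 1.00000 + 6.43000 + 20.67245 + 44.30795 + 71.22503 + 91.59539 + 98.15973 + 90.16672 = 423.557271
B = 90.166721/423.557271 = 0.212880

Final: 0.212880


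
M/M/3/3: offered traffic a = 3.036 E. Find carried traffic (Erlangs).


B(3,3.036) = 0.350446 (Erlang-B)
Carried load = a(1 − B) = 3.036·(1 − 0.350446) = 3.036·0.649554 = 1.9720 E

Final: 1.9720 Erlangs


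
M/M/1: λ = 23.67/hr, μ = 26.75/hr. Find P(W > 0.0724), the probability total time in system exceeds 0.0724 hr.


W ~ Exponential(μ−λ) for M/M/1.
μ − λ = 26.75 − 23.67 = 3.0800
P(W > t) = e^{−(μ−λ)t} = e^{−0.2230} = 0.800121

Final: 0.800121


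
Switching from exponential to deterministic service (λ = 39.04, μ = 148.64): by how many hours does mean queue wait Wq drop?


ρ = 39.04/148.64 = 0.2626
Wq(M/M/1) = ρ/(μ−λ) = 0.2626/109.60 = 0.002396 hr
Wq(M/D/1) = ρ/(2(μ−λ)) = 0.001198 hr
Savings = 0.002396 − 0.001198 = 0.001198 hr

Final: 0.001198 hr


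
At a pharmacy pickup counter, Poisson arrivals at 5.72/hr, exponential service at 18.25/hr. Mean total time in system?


W = 1/(μ−λ) = 1/(18.25 − 5.72) = 1/12.53 = 0.07981 hr

Final: 0.07981 hr


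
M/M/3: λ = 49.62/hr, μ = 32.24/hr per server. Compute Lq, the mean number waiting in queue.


a = λ/μ = 1.5391; ρ = a/3 = 0.5130
P₀ = 0.201158
Lq = P₀·a^c·ρ / (c!·(1−ρ)²) = 0.201158·3.64574·0.5130/(6·0.23714)
= 0.26442

Final: 0.26442


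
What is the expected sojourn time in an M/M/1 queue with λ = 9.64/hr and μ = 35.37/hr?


W = 1/(μ−λ) = 1/(35.37 − 9.64) = 1/25.73 = 0.03887 hr

Final: 0.03887 hr


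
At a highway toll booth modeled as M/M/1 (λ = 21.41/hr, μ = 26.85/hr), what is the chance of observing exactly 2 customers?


ρ = 21.41/26.85 = 0.7974
P_n = (1−ρ)·ρ^n = (1 − 0.7974)·0.7974^2 = 0.2026·0.635835 = 0.128825

Final: 0.128825


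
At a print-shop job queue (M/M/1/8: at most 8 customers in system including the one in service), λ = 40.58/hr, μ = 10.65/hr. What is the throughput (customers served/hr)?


ρ = 3.8103; P_K = (1−ρ)ρ^8/(1−ρ^9) = 0.737560
λ_eff = λ(1 − P_K) = 40.58·(1 − 0.737560) = 40.58·0.262440 = 10.6498 /hr

Final: 10.6498 /hr


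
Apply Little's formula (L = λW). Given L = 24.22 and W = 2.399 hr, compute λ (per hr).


λ = L/W = 24.22/2.399 = 10.0959 /hr

Final: 10.0959 /hr


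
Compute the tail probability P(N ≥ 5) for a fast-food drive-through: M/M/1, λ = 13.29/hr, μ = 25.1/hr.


ρ = 13.29/25.1 = 0.5295
P(N ≥ n) = ρ^n = 0.5295^5 = 0.041616

Final: 0.041616


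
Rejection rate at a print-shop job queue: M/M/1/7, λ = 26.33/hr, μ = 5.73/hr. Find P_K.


ρ = λ/μ = 26.33/5.73 = 4.5951
P_K = (1−ρ)ρ^K/(1−ρ^(K+1)) = (-3.5951·43258.719521)/(1 − 198778.723385)
= -155520.003864/-198777.723385 = 0.782381

Final: 0.782381


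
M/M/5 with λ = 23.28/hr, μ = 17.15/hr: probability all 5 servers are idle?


a = λ/μ = 23.28/17.15 = 1.3574; ρ = a/c = 0.2715
Σ_{k=0}^{4} a^k/k! (terms k=0..4) = 1.00000 + 1.35743 + 0.92131 + 0.41687 + 0.14147 = 3.83709
Tail: a^5/(5!(1−ρ)) = 4.60887/(120·0.7285) = 0.05272
P₀ = 1/(3.83709 + 0.05272) = 1/3.88981 = 0.257082

Final: 0.257082


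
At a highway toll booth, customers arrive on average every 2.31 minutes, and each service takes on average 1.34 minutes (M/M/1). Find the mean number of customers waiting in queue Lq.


λ = 60/2.31 = 25.9740 /hr
μ = 60/1.34 = 44.7761 /hr
ρ = λ/μ = 25.9740/44.7761 = 0.5801
Lq = ρ²/(1−ρ) = 0.3365/0.4199 = 0.8014

Final: 0.8014


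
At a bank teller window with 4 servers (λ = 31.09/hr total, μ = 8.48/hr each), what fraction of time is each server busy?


ρ = λ/(cμ) = 31.09/(4·8.48) = 31.09/33.92 = 0.9166

Final: 0.9166


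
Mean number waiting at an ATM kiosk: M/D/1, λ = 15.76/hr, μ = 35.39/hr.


ρ = 15.76/35.39 = 0.4453
M/D/1: Lq = ρ²/(2(1−ρ)) = 0.1983/(2·0.5547) = 0.17876

Final: 0.17876


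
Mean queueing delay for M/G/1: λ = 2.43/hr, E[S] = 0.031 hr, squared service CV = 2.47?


ρ = λ·E[S] = 2.43·0.031 = 0.07533
E[S²] = E[S]²(1+C_s²) = 0.031²·(1+2.47) = 0.003335
Wq = λ·E[S²]/(2(1−ρ)) = 2.43·0.003335/(2·0.9247) = 0.004382 hr

Final: 0.004382 hr


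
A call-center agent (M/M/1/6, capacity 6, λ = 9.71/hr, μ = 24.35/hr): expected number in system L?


ρ = 9.71/24.35 = 0.3988
L = ρ[1 − (K+1)ρ^K + Kρ^(K+1)] / [(1−ρ)(1−ρ^(K+1))]
Numerator: 0.3988·(1 − 7·0.004021 + 6·0.001603) = 0.391380
Denominator: (0.6012)·(0.998397) = 0.600268
L = 0.391380/0.600268 = 0.6520

Final: 0.6520


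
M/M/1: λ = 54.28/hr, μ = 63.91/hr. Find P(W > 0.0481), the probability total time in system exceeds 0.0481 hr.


W ~ Exponential(μ−λ) for M/M/1.
μ − λ = 63.91 − 54.28 = 9.6300
P(W > t) = e^{−(μ−λ)t} = e^{−0.4632} = 0.629265

Final: 0.629265


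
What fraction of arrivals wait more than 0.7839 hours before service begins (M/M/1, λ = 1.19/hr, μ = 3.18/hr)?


ρ = 1.19/3.18 = 0.3742
P(Wq > t) = ρ·e^{−(μ−λ)t} = 0.3742·e^{−1.5600}
= 0.3742·0.210144 = 0.078639

Final: 0.078639
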